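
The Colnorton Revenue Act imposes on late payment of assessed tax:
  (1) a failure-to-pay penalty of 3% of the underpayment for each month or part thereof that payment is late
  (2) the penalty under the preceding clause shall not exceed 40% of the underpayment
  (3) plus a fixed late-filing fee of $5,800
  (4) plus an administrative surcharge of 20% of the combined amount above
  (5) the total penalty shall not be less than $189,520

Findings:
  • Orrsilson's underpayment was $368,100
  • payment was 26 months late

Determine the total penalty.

Accrued rate: 3% × 26 = 78%, capped at 40% → 40%
Failure-to-pay penalty: 40% of $368,100 = $147,240
Penalty before surcharge: $147,240 + $5,800 = $153,040
Administrative surcharge: 20% of $153,040 = $30,608
Total penalty: $153,040 + $30,608 = $183,648
Minimum $189,520: $183,648 is below the minimum → $189,520

Penalty: $189,520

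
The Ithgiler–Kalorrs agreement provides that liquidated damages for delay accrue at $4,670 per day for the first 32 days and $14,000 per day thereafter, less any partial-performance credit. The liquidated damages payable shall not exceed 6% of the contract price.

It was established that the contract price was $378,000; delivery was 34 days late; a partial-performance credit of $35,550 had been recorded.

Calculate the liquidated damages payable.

$22,680

First 32 days: 32 × $4,670 = $149,440
Remaining days: (34 − 32) × $14,000 = $28,000
Accrued per-day damages: $149,440 + $28,000 = $177,440
Less partial-performance credit: $177,440 − $35,550 = $141,890
Cap: 6% of $378,000 = $22,680
Cap at $22,680: $141,890 exceeds the cap → $22,680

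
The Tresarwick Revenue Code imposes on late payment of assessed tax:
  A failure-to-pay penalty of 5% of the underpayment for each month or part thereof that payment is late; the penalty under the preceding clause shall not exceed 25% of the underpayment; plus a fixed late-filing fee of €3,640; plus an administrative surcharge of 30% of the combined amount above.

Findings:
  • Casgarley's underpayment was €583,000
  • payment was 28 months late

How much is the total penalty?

Accrued rate: 5% × 28 = 140%, capped at 25% → 25%
Failure-to-pay penalty: 25% of €583,000 = €145,750
Penalty before surcharge: €145,750 + €3,640 = €149,390
Administrative surcharge: 30% of €149,390 = €44,817
Total penalty: €149,390 + €44,817 = €194,207

Penalty: €194,207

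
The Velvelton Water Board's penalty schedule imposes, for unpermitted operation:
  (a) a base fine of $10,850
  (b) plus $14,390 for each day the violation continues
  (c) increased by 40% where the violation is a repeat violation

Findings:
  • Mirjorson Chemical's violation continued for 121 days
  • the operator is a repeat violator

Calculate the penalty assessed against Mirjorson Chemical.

Per-day component: 121 × $14,390 = $1,741,190
Base plus per-day: $10,850 + $1,741,190 = $1,752,040
Enhancement: 40% of $1,752,040 = $700,816
Enhanced fine: $1,752,040 + $700,816 = $2,452,856

$2,452,856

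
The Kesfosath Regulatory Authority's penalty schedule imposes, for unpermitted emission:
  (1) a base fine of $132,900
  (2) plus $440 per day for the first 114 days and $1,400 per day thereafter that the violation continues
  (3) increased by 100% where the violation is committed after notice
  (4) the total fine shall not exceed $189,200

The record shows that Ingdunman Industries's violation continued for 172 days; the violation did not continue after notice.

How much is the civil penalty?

First 114 days: 114 × $440 = $50,160
Remaining days: (172 − 114) × $1,400 = $81,200
Per-day component: $50,160 + $81,200 = $131,360
Base plus per-day: $132,900 + $131,360 = $264,260
The violation did not continue after notice: no 100% increase.
Cap at $189,200: $264,260 exceeds the cap → $189,200

$189,200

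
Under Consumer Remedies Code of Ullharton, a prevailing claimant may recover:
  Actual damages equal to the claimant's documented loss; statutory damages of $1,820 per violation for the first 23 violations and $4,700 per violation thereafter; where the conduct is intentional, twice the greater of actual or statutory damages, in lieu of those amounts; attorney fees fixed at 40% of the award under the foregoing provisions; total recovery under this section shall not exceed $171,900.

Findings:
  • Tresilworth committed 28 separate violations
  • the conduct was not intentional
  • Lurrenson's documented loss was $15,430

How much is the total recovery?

First 23 violations: 23 × $1,820 = $41,860
Remaining violations: (28 − 23) × $4,700 = $23,500
Statutory damages: $41,860 + $23,500 = $65,360
Conduct not intentional: the in-lieu enhancement does not apply.
Actual plus statutory damages: $15,430 + $65,360 = $80,790
Attorney fees: 40% of $80,790 = $32,316
Total before cap: $80,790 + $32,316 = $113,106
Cap at $171,900: $113,106 is within the cap, no reduction.

Total recovery: $113,106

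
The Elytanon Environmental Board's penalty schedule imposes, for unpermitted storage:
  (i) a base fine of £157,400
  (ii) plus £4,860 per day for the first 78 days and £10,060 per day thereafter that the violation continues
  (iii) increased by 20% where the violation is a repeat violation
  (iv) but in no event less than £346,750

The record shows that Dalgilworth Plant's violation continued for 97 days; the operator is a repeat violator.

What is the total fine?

First 78 days: 78 × £4,860 = £379,080
Remaining days: (97 − 78) × £10,060 = £191,140
Per-day component: £379,080 + £191,140 = £570,220
Base plus per-day: £157,400 + £570,220 = £727,620
Enhancement: 20% of £727,620 = £145,524
Enhanced fine: £727,620 + £145,524 = £873,144
Minimum £346,750: £873,144 meets the minimum, no increase.

Civil penalty: £873,144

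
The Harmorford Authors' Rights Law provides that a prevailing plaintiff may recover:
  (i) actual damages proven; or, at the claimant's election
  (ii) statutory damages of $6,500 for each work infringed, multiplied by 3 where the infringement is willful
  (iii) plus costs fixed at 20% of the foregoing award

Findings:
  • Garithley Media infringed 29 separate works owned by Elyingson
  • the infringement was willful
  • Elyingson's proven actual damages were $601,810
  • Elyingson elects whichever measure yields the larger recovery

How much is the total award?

Award: $722,172

Statutory damages: 29 × $6,500 = $188,500
Trebled: 3 × $188,500 = $565,500
Greater of actual damages ($601,810) or enhanced statutory damages ($565,500): $601,810
Costs: 20% of $601,810 = $120,362
Award plus costs: $601,810 + $120,362 = $722,172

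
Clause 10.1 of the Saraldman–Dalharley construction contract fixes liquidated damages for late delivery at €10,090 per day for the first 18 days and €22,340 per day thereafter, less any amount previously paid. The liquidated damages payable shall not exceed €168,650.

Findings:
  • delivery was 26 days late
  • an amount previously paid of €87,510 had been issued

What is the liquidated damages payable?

First 18 days: 18 × €10,090 = €181,620
Remaining days: (26 − 18) × €22,340 = €178,720
Accrued per-day damages: €181,620 + €178,720 = €360,340
Less amount previously paid: €360,340 − €87,510 = €272,830
Cap at €168,650: €272,830 exceeds the cap → €168,650

€168,650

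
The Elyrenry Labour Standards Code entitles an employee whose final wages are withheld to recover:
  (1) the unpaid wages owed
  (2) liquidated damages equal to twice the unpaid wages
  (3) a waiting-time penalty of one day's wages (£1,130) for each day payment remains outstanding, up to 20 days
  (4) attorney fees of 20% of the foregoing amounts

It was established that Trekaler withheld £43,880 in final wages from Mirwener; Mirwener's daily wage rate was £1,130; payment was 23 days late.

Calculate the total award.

Doubled: 2 × £43,880 = £87,760
Penalty days: min(23, 20) = 20
Waiting-time penalty: 20 × £1,130 = £22,600
Subtotal: £43,880 + £87,760 + £22,600 = £154,240
Attorney fees: 20% of £154,240 = £30,848
Total award: £154,240 + £30,848 = £185,088

£185,088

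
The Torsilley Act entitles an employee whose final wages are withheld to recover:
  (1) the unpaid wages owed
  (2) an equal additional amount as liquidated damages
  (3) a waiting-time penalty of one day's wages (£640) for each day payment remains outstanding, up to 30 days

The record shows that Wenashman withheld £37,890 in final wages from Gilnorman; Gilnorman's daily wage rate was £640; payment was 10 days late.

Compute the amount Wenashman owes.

Liquidated damages (equal amount): £37,890
Penalty days: min(10, 30) = 10
Waiting-time penalty: 10 × £640 = £6,400
Total award: £37,890 + £37,890 + £6,400 = £82,180

£82,180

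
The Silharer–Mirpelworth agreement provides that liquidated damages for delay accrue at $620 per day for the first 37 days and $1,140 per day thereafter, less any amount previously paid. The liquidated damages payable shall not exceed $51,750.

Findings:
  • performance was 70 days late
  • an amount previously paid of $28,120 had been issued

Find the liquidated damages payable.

$32,440

First 37 days: 37 × $620 = $22,940
Remaining days: (70 − 37) × $1,140 = $37,620
Accrued per-day damages: $22,940 + $37,620 = $60,560
Less amount previously paid: $60,560 − $28,120 = $32,440
Cap at $51,750: $32,440 is within the cap, no reduction.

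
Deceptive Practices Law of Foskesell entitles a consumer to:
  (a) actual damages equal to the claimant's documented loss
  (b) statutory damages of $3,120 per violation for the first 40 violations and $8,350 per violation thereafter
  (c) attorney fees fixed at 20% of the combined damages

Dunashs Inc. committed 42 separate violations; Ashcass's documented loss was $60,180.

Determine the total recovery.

Total recovery: $242,016

First 40 violations: 40 × $3,120 = $124,800
Remaining violations: (42 − 40) × $8,350 = $16,700
Statutory damages: $124,800 + $16,700 = $141,500
Combined damages: $60,180 + $141,500 = $201,680
Attorney fees: 20% of $201,680 = $40,336
Total recovery: $201,680 + $40,336 = $242,016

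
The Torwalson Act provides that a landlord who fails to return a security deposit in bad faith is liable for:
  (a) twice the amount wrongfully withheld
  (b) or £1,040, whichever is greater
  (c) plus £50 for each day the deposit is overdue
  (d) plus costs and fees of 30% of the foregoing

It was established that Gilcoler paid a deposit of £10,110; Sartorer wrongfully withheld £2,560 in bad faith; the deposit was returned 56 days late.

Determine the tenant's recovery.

£10,296

Doubled: 2 × £2,560 = £5,120
Minimum £1,040: £5,120 meets the minimum, no increase.
Late-return penalty: 56 × £50 = £2,800
Damages plus late penalty: £5,120 + £2,800 = £7,920
Costs and fees: 30% of £7,920 = £2,376
Total recovery: £7,920 + £2,376 = £10,296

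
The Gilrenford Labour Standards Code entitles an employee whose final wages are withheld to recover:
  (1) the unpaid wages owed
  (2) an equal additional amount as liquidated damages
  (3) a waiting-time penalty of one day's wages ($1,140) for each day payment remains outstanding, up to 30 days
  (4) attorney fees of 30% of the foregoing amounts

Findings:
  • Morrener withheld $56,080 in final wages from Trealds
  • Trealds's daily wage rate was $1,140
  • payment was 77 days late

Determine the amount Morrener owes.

$190,268

Liquidated damages (equal amount): $56,080
Penalty days: min(77, 30) = 30
Waiting-time penalty: 30 × $1,140 = $34,200
Subtotal: $56,080 + $56,080 + $34,200 = $146,360
Attorney fees: 30% of $146,360 = $43,908
Total award: $146,360 + $43,908 = $190,268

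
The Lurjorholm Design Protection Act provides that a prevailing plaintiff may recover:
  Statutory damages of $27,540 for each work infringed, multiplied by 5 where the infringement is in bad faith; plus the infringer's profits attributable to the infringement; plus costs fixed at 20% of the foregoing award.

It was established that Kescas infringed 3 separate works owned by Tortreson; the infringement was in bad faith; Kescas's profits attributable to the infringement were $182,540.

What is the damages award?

Statutory damages: 3 × $27,540 = $82,620
Multiplied by 5: 5 × $82,620 = $413,100
Combined award: $413,100 + $182,540 = $595,640
Costs: 20% of $595,640 = $119,128
Award plus costs: $595,640 + $119,128 = $714,768

$714,768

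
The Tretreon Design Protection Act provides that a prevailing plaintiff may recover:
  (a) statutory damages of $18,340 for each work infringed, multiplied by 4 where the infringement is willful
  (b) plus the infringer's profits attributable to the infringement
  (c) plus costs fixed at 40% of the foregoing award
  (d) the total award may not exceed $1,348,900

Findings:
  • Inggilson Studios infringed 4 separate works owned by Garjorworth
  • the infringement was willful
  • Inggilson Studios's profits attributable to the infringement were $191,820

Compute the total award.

Award: $679,364

Statutory damages: 4 × $18,340 = $73,360
Multiplied by 4: 4 × $73,360 = $293,440
Combined award: $293,440 + $191,820 = $485,260
Costs: 40% of $485,260 = $194,104
Award plus costs: $485,260 + $194,104 = $679,364
Cap at $1,348,900: $679,364 is within the cap, no reduction.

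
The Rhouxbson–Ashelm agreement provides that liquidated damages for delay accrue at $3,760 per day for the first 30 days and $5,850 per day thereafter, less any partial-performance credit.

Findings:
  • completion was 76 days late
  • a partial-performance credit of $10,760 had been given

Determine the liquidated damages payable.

First 30 days: 30 × $3,760 = $112,800
Remaining days: (76 − 30) × $5,850 = $269,100
Accrued per-day damages: $112,800 + $269,100 = $381,900
Less partial-performance credit: $381,900 − $10,760 = $371,140

$371,140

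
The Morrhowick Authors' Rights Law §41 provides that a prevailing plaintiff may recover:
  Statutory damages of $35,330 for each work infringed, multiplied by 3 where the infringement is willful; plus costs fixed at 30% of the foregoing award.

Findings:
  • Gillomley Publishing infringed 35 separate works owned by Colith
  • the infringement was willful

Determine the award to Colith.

Statutory damages: 35 × $35,330 = $1,236,550
Trebled: 3 × $1,236,550 = $3,709,650
Costs: 30% of $3,709,650 = $1,112,895
Award plus costs: $3,709,650 + $1,112,895 = $4,822,545

$4,822,545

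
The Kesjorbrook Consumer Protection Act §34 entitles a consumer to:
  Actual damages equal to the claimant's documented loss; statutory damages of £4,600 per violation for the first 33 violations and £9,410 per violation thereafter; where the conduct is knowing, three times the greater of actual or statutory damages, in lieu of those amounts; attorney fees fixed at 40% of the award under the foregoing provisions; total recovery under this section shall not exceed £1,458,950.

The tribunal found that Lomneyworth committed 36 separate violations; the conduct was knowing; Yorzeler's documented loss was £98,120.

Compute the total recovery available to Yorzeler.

First 33 violations: 33 × £4,600 = £151,800
Remaining violations: (36 − 33) × £9,410 = £28,230
Statutory damages: £151,800 + £28,230 = £180,030
Greater of actual damages (£98,120) or statutory damages (£180,030): £180,030
Trebled: 3 × £180,030 = £540,090
Attorney fees: 40% of £540,090 = £216,036
Total before cap: £540,090 + £216,036 = £756,126
Cap at £1,458,950: £756,126 is within the cap, no reduction.

£756,126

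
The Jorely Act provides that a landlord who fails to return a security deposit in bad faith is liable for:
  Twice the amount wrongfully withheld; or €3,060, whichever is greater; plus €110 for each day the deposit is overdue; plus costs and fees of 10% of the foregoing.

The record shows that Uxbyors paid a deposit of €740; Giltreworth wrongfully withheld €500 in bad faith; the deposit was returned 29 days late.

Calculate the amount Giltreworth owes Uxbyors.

€6,875

Doubled: 2 × €500 = €1,000
Minimum €3,060: €1,000 is below the minimum → €3,060
Late-return penalty: 29 × €110 = €3,190
Damages plus late penalty: €3,060 + €3,190 = €6,250
Costs and fees: 10% of €6,250 = €625
Total recovery: €6,250 + €625 = €6,875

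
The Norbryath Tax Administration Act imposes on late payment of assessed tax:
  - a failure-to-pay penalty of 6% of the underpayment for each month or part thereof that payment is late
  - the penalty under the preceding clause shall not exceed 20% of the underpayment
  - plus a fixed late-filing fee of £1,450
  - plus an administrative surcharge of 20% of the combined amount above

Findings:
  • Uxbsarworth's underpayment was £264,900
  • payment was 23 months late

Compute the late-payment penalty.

Accrued rate: 6% × 23 = 138%, capped at 20% → 20%
Failure-to-pay penalty: 20% of £264,900 = £52,980
Penalty before surcharge: £52,980 + £1,450 = £54,430
Administrative surcharge: 20% of £54,430 = £10,886
Total penalty: £54,430 + £10,886 = £65,316

£65,316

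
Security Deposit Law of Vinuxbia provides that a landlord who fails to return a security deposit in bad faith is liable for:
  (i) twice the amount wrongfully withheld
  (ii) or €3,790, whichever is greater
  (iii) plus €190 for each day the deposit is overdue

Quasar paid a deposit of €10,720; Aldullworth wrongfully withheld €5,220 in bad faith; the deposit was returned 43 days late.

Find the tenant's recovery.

Doubled: 2 × €5,220 = €10,440
Minimum €3,790: €10,440 meets the minimum, no increase.
Late-return penalty: 43 × €190 = €8,170
Damages plus late penalty: €10,440 + €8,170 = €18,610

€18,610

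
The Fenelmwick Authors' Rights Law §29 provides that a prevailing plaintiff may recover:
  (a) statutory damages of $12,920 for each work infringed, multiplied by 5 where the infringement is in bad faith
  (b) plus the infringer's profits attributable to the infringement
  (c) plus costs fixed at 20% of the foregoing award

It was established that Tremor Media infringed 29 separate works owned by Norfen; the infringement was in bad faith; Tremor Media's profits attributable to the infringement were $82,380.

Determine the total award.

$2,346,936

Statutory damages: 29 × $12,920 = $374,680
Multiplied by 5: 5 × $374,680 = $1,873,400
Combined award: $1,873,400 + $82,380 = $1,955,780
Costs: 20% of $1,955,780 = $391,156
Award plus costs: $1,955,780 + $391,156 = $2,346,936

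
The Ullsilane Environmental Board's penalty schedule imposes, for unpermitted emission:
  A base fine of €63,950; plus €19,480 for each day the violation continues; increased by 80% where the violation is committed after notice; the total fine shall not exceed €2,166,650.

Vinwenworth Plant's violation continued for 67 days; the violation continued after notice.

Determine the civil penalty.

Civil penalty: €2,166,650

Per-day component: 67 × €19,480 = €1,305,160
Base plus per-day: €63,950 + €1,305,160 = €1,369,110
Enhancement: 80% of €1,369,110 = €1,095,288
Enhanced fine: €1,369,110 + €1,095,288 = €2,464,398
Cap at €2,166,650: €2,464,398 exceeds the cap → €2,166,650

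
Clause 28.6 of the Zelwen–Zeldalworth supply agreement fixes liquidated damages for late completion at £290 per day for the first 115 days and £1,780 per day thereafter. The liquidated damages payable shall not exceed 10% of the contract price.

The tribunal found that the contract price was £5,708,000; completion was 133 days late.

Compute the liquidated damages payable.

£65,390

First 115 days: 115 × £290 = £33,350
Remaining days: (133 − 115) × £1,780 = £32,040
Accrued per-day damages: £33,350 + £32,040 = £65,390
Cap: 10% of £5,708,000 = £570,800
Cap at £570,800: £65,390 is within the cap, no reduction.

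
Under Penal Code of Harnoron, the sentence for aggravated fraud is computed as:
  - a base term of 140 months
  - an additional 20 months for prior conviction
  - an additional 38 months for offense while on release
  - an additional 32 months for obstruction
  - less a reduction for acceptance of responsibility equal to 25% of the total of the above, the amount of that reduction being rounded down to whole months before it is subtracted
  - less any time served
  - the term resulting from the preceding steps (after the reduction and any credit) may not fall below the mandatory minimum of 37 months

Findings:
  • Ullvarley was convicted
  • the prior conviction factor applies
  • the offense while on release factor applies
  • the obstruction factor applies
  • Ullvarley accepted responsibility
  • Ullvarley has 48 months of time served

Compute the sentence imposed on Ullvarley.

Prior conviction enhancement: +20 months
Offense while on release enhancement: +38 months
Obstruction enhancement: +32 months
Adjusted term: 140 months + 20 months + 38 months + 32 months = 230 months
Acceptance of responsibility reduction: 25% of 230 months = 57 months (rounded down)
After reduction: 230 − 57 = 173 months
Less time served: 173 months − 48 months = 125 months
Minimum 37 months: 125 months meets the minimum, no increase.

Sentence: 125 months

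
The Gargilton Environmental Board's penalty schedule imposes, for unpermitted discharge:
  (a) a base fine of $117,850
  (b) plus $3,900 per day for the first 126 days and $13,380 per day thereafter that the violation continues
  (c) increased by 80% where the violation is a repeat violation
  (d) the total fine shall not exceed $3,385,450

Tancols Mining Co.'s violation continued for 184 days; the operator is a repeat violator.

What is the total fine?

$2,493,522

First 126 days: 126 × $3,900 = $491,400
Remaining days: (184 − 126) × $13,380 = $776,040
Per-day component: $491,400 + $776,040 = $1,267,440
Base plus per-day: $117,850 + $1,267,440 = $1,385,290
Enhancement: 80% of $1,385,290 = $1,108,232
Enhanced fine: $1,385,290 + $1,108,232 = $2,493,522
Cap at $3,385,450: $2,493,522 is within the cap, no reduction.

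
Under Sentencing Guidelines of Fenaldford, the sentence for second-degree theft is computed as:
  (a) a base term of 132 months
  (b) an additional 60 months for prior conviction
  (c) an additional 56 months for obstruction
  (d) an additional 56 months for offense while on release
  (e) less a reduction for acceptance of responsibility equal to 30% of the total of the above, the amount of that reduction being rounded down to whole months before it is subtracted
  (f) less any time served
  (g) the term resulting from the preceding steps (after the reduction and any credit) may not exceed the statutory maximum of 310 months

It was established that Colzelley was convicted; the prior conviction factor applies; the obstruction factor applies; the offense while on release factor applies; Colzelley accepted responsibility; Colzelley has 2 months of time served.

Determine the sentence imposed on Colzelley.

211 months

Prior conviction enhancement: +60 months
Obstruction enhancement: +56 months
Offense while on release enhancement: +56 months
Adjusted term: 132 months + 60 months + 56 months + 56 months = 304 months
Acceptance of responsibility reduction: 30% of 304 months = 91 months (rounded down)
After reduction: 304 − 91 = 213 months
Less time served: 213 months − 2 months = 211 months
Cap at 310 months: 211 months is within the cap, no reduction.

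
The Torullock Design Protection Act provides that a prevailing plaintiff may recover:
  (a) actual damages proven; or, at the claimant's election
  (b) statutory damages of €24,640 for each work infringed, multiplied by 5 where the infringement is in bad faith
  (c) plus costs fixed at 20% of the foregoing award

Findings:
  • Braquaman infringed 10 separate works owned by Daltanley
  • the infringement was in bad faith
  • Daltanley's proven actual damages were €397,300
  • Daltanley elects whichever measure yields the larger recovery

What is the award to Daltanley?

€1,478,400

Statutory damages: 10 × €24,640 = €246,400
Multiplied by 5: 5 × €246,400 = €1,232,000
Greater of actual damages (€397,300) or enhanced statutory damages (€1,232,000): €1,232,000
Costs: 20% of €1,232,000 = €246,400
Award plus costs: €1,232,000 + €246,400 = €1,478,400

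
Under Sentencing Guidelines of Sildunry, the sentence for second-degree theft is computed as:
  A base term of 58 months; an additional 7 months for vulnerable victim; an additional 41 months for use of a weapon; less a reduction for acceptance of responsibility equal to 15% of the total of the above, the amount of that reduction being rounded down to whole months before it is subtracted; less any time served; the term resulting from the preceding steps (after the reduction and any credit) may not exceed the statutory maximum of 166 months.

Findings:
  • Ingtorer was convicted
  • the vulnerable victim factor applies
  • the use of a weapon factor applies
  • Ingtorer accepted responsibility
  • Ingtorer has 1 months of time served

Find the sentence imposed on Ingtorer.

Sentence: 90 months

Vulnerable victim enhancement: +7 months
Use of a weapon enhancement: +41 months
Adjusted term: 58 months + 7 months + 41 months = 106 months
Acceptance of responsibility reduction: 15% of 106 months = 15 months (rounded down)
After reduction: 106 − 15 = 91 months
Less time served: 91 months − 1 months = 90 months
Cap at 166 months: 90 months is within the cap, no reduction.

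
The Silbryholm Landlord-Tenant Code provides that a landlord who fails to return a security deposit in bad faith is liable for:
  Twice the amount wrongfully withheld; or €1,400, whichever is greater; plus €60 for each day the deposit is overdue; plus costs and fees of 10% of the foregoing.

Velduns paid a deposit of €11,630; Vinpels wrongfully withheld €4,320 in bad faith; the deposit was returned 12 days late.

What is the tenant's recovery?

Doubled: 2 × €4,320 = €8,640
Minimum €1,400: €8,640 meets the minimum, no increase.
Late-return penalty: 12 × €60 = €720
Damages plus late penalty: €8,640 + €720 = €9,360
Costs and fees: 10% of €9,360 = €936
Total recovery: €9,360 + €936 = €10,296

€10,296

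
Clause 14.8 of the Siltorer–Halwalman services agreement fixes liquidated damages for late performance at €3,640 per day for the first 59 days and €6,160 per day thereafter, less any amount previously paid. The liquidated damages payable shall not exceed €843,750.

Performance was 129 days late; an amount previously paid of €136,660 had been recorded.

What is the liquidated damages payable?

€509,300

First 59 days: 59 × €3,640 = €214,760
Remaining days: (129 − 59) × €6,160 = €431,200
Accrued per-day damages: €214,760 + €431,200 = €645,960
Less amount previously paid: €645,960 − €136,660 = €509,300
Cap at €843,750: €509,300 is within the cap, no reduction.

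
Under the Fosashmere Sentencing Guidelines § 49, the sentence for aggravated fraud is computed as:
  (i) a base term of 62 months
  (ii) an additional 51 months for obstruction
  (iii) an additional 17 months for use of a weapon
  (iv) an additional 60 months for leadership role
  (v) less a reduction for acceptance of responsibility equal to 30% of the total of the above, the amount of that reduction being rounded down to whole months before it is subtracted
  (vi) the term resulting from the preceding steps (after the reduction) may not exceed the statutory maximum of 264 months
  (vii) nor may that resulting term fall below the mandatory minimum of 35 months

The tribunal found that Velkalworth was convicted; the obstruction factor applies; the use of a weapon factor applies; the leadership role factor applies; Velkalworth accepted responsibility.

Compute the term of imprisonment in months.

Sentence: 133 months

Obstruction enhancement: +51 months
Use of a weapon enhancement: +17 months
Leadership role enhancement: +60 months
Adjusted term: 62 months + 51 months + 17 months + 60 months = 190 months
Acceptance of responsibility reduction: 30% of 190 months = 57 months (rounded down)
After reduction: 190 − 57 = 133 months
Cap at 264 months: 133 months is within the cap, no reduction.
Minimum 35 months: 133 months meets the minimum, no increase.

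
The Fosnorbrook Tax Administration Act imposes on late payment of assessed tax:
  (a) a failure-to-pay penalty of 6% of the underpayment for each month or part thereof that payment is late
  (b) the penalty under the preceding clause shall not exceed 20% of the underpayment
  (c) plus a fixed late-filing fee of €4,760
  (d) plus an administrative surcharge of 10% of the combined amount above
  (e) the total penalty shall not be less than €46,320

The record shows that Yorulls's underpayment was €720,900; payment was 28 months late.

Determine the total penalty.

Penalty: €163,834

Accrued rate: 6% × 28 = 168%, capped at 20% → 20%
Failure-to-pay penalty: 20% of €720,900 = €144,180
Penalty before surcharge: €144,180 + €4,760 = €148,940
Administrative surcharge: 10% of €148,940 = €14,894
Total penalty: €148,940 + €14,894 = €163,834
Minimum €46,320: €163,834 meets the minimum, no increase.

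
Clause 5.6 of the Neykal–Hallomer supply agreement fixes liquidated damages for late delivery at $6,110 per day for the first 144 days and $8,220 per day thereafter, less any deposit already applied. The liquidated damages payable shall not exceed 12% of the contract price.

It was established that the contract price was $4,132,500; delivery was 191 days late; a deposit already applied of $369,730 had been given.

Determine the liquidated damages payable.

$495,900

First 144 days: 144 × $6,110 = $879,840
Remaining days: (191 − 144) × $8,220 = $386,340
Accrued per-day damages: $879,840 + $386,340 = $1,266,180
Less deposit already applied: $1,266,180 − $369,730 = $896,450
Cap: 12% of $4,132,500 = $495,900
Cap at $495,900: $896,450 exceeds the cap → $495,900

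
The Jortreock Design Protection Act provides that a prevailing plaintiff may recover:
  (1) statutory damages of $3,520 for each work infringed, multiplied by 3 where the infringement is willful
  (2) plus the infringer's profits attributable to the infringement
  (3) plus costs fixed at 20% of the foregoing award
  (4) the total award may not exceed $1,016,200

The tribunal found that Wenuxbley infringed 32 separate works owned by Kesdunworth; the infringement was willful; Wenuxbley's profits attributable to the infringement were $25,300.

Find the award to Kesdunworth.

$435,864

Statutory damages: 32 × $3,520 = $112,640
Trebled: 3 × $112,640 = $337,920
Combined award: $337,920 + $25,300 = $363,220
Costs: 20% of $363,220 = $72,644
Award plus costs: $363,220 + $72,644 = $435,864
Cap at $1,016,200: $435,864 is within the cap, no reduction.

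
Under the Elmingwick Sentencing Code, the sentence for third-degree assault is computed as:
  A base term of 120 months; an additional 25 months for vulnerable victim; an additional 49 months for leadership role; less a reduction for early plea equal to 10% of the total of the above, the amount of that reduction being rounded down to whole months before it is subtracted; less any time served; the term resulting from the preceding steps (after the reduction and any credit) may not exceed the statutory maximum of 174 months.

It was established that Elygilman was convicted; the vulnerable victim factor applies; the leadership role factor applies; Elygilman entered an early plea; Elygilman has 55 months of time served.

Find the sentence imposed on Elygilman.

120 months

Vulnerable victim enhancement: +25 months
Leadership role enhancement: +49 months
Adjusted term: 120 months + 25 months + 49 months = 194 months
Early plea reduction: 10% of 194 months = 19 months (rounded down)
After reduction: 194 − 19 = 175 months
Less time served: 175 months − 55 months = 120 months
Cap at 174 months: 120 months is within the cap, no reduction.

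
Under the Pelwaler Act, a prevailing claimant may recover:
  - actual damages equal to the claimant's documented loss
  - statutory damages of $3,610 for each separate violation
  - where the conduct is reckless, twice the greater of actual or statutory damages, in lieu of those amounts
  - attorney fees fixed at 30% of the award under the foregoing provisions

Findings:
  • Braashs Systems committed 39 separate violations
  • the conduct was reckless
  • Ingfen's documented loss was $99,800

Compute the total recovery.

$366,054

Statutory damages: 39 × $3,610 = $140,790
Greater of actual damages ($99,800) or statutory damages ($140,790): $140,790
Doubled: 2 × $140,790 = $281,580
Attorney fees: 30% of $281,580 = $84,474
Total recovery: $281,580 + $84,474 = $366,054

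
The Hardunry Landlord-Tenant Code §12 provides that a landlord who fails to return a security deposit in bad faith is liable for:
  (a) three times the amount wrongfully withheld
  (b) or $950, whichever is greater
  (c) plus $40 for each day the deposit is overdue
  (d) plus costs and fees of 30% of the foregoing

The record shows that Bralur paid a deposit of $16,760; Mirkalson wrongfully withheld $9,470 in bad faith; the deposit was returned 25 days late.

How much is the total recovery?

Recovery: $38,233

Trebled: 3 × $9,470 = $28,410
Minimum $950: $28,410 meets the minimum, no increase.
Late-return penalty: 25 × $40 = $1,000
Damages plus late penalty: $28,410 + $1,000 = $29,410
Costs and fees: 30% of $29,410 = $8,823
Total recovery: $29,410 + $8,823 = $38,233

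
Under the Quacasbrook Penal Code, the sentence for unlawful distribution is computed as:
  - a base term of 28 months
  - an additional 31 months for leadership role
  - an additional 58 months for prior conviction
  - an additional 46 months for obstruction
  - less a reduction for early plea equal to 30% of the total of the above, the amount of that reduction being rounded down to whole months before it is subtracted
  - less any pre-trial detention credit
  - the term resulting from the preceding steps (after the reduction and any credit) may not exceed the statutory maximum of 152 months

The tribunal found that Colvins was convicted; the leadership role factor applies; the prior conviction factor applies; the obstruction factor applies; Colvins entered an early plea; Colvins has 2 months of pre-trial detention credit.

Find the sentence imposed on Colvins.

Leadership role enhancement: +31 months
Prior conviction enhancement: +58 months
Obstruction enhancement: +46 months
Adjusted term: 28 months + 31 months + 58 months + 46 months = 163 months
Early plea reduction: 30% of 163 months = 48 months (rounded down)
After reduction: 163 − 48 = 115 months
Less pre-trial detention credit: 115 months − 2 months = 113 months
Cap at 152 months: 113 months is within the cap, no reduction.

113 months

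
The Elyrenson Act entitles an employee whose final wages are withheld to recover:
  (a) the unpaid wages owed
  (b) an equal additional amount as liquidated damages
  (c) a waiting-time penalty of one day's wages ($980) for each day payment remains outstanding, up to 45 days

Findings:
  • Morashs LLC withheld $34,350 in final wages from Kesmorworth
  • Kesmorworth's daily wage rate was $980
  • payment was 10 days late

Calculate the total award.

$78,500

Liquidated damages (equal amount): $34,350
Penalty days: min(10, 45) = 10
Waiting-time penalty: 10 × $980 = $9,800
Total award: $34,350 + $34,350 + $9,800 = $78,500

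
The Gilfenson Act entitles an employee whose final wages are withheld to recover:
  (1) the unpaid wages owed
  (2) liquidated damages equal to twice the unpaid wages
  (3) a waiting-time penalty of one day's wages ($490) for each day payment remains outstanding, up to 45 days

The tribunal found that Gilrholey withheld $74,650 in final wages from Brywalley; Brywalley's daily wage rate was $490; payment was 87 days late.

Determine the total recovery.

Doubled: 2 × $74,650 = $149,300
Penalty days: min(87, 45) = 45
Waiting-time penalty: 45 × $490 = $22,050
Total award: $74,650 + $149,300 + $22,050 = $246,000

$246,000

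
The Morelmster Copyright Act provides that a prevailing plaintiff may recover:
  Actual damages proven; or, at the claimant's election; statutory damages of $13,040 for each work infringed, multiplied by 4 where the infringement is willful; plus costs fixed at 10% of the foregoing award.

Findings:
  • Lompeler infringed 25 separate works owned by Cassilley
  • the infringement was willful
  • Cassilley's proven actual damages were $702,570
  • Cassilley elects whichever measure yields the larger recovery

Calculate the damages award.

Statutory damages: 25 × $13,040 = $326,000
Multiplied by 4: 4 × $326,000 = $1,304,000
Greater of actual damages ($702,570) or enhanced statutory damages ($1,304,000): $1,304,000
Costs: 10% of $1,304,000 = $130,400
Award plus costs: $1,304,000 + $130,400 = $1,434,400

$1,434,400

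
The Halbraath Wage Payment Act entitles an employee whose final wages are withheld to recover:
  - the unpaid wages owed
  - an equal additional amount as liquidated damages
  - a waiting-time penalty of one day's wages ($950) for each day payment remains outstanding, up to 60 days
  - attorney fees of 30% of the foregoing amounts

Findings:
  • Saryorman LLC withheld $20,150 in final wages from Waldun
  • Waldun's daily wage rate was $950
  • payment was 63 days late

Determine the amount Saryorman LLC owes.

Total award: $126,490

Liquidated damages (equal amount): $20,150
Penalty days: min(63, 60) = 60
Waiting-time penalty: 60 × $950 = $57,000
Subtotal: $20,150 + $20,150 + $57,000 = $97,300
Attorney fees: 30% of $97,300 = $29,190
Total award: $97,300 + $29,190 = $126,490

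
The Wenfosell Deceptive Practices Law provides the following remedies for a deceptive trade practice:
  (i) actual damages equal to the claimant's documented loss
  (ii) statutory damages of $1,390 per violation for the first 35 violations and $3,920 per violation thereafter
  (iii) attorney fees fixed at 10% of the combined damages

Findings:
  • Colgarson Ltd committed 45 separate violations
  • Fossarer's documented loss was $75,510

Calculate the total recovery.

First 35 violations: 35 × $1,390 = $48,650
Remaining violations: (45 − 35) × $3,920 = $39,200
Statutory damages: $48,650 + $39,200 = $87,850
Combined damages: $75,510 + $87,850 = $163,360
Attorney fees: 10% of $163,360 = $16,336
Total recovery: $163,360 + $16,336 = $179,696

Total recovery: $179,696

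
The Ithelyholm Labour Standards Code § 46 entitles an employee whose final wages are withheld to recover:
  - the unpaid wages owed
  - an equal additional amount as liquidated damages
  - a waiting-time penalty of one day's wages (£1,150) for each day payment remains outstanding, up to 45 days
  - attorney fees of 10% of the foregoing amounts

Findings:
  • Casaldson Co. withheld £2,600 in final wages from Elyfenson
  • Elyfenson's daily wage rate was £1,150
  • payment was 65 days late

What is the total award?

Liquidated damages (equal amount): £2,600
Penalty days: min(65, 45) = 45
Waiting-time penalty: 45 × £1,150 = £51,750
Subtotal: £2,600 + £2,600 + £51,750 = £56,950
Attorney fees: 10% of £56,950 = £5,695
Total award: £56,950 + £5,695 = £62,645

£62,645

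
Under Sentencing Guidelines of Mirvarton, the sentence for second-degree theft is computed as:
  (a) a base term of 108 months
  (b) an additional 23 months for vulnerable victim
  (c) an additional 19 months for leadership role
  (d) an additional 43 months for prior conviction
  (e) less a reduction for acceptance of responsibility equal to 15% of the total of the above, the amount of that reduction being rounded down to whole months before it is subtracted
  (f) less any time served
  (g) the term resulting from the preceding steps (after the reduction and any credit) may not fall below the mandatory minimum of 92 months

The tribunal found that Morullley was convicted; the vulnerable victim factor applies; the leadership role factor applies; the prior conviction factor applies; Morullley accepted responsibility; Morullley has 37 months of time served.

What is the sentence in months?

Vulnerable victim enhancement: +23 months
Leadership role enhancement: +19 months
Prior conviction enhancement: +43 months
Adjusted term: 108 months + 23 months + 19 months + 43 months = 193 months
Acceptance of responsibility reduction: 15% of 193 months = 28 months (rounded down)
After reduction: 193 − 28 = 165 months
Less time served: 165 months − 37 months = 128 months
Minimum 92 months: 128 months meets the minimum, no increase.

128 months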